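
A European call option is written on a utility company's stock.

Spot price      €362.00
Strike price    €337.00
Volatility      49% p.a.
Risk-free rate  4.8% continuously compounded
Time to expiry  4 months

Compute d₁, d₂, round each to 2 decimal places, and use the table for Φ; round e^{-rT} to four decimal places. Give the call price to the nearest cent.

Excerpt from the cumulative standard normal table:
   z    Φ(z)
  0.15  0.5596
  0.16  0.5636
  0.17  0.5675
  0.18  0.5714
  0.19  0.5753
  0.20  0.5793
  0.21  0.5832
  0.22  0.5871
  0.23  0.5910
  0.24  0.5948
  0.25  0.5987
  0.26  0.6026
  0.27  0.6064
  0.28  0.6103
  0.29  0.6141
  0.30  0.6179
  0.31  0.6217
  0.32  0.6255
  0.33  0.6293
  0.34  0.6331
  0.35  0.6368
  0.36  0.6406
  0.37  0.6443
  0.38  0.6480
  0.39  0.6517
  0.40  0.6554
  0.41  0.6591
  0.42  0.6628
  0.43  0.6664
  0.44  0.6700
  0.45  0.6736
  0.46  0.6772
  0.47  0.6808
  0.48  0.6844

σ√T = 0.49 × 0.5774 = 0.2829
d₁ = [ln(362/337) + (0.048 + 0.49²/2)·0.3333] / 0.2829 = [0.0716 + 0.0560] / 0.2829 = 0.4510 → 0.45
d₂ = d₁ − σ√T = 0.4510 − 0.2829 = 0.1681 → 0.17
e^(−rT) = e^(−0.048·0.3333) = 0.9841
C = 362·N(0.45) − 337·0.9841·N(0.17) = 362·0.6736 − 337·0.9841·0.5675 = 243.8432 − 188.2067 = 55.6365

€55.64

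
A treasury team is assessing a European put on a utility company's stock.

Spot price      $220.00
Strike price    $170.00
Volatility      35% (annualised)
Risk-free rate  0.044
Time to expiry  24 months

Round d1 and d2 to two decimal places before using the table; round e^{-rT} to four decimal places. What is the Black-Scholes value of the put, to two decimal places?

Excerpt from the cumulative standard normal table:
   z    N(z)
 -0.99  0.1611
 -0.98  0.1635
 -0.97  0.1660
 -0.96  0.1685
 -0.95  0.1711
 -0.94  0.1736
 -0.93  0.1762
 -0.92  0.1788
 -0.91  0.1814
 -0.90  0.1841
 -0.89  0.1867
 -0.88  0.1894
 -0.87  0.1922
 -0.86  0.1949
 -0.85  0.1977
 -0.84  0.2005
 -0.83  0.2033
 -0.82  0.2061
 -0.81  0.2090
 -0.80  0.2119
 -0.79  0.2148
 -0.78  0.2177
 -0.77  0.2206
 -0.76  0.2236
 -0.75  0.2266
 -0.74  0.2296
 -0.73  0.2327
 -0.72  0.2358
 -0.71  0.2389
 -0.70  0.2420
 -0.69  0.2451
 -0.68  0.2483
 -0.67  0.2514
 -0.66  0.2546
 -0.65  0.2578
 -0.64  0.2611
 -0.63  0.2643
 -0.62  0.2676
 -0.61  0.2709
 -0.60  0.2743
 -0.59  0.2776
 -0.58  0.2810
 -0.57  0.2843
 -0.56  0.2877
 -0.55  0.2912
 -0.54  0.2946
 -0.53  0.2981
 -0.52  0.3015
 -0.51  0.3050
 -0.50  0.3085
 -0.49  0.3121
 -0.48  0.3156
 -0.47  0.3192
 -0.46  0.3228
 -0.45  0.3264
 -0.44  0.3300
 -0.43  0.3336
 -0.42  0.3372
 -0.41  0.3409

$13.17

T = 2;  σ√T = 0.4950
d₁ = [ln(220/170) + (0.044 + 0.35²/2)·2] / 0.4950 = [0.2578 + 0.2105] / 0.4950 = 0.9462 → 0.95
d₂ = d₁ − σ√T = 0.9462 − 0.4950 = 0.4512 → 0.45
exp(−rT) = exp(−0.044·2) = 0.9158
N(−d₂) = N(-0.45) = 0.3264;  N(−d₁) = N(-0.95) = 0.1711
P = 170·0.9158·0.3264 − 220·0.1711 = 50.8159 − 37.6420 = 13.1739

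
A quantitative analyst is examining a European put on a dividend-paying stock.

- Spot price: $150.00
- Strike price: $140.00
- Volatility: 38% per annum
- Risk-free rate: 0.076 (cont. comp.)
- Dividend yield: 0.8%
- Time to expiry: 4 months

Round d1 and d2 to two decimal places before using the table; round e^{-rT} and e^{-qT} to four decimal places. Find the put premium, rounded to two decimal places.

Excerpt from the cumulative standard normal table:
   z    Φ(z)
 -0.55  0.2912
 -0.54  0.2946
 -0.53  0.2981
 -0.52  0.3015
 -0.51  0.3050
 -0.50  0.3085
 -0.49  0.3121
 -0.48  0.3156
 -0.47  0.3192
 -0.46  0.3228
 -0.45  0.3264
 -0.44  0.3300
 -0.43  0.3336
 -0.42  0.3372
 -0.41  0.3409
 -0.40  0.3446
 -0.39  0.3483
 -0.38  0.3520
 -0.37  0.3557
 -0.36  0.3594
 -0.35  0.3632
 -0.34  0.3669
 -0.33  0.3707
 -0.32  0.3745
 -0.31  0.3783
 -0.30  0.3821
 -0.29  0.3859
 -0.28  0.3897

σ√T = 0.38·√0.3333 = 0.2194
d₁ = [ln(150/140) + (0.076 − 0.008 + ½·0.38²)·0.3333] / (σ√T) = (0.0690 + 0.0467) / 0.2194 = 0.5275 ⇒ 0.53
d₂ = 0.5275 − 0.2194 = 0.3081 ⇒ 0.31
e^(−qT) = e^(−0.008·0.3333) = 0.9973;  e^(−rT) = e^(−0.076·0.3333) = 0.9750
N(−d₂) = N(-0.31) = 0.3783;  N(−d₁) = N(-0.53) = 0.2981
P = 140·0.9750·0.3783 − 150·0.9973·0.2981 = 51.6380 − 44.5943 = 7.0437

$7.04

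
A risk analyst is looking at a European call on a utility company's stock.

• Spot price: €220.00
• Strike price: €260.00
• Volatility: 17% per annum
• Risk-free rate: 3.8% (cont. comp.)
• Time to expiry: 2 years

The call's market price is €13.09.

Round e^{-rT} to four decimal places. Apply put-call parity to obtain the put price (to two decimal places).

€34.06

e^(−rT) = e^(−0.038·2) = 0.9268
Put-call parity: C − P = S − K·e^(−rT) = 220 − 260·0.9268 = 220 − 240.9680 = -20.9680
P = C − (C − P) = 13.09 − (-20.9680) = 34.0580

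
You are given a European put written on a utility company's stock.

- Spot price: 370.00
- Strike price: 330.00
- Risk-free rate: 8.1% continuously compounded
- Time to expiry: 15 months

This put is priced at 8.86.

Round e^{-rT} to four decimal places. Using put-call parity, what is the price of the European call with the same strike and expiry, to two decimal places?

e^(−rT) = e^(−0.081·1.25) = 0.9037
Put-call parity: C − P = S − K·e^(−rT) = 370 − 330·0.9037 = 370 − 298.2210 = 71.7790
C = P + (C − P) = 8.86 + (71.7790) = 80.6390

80.64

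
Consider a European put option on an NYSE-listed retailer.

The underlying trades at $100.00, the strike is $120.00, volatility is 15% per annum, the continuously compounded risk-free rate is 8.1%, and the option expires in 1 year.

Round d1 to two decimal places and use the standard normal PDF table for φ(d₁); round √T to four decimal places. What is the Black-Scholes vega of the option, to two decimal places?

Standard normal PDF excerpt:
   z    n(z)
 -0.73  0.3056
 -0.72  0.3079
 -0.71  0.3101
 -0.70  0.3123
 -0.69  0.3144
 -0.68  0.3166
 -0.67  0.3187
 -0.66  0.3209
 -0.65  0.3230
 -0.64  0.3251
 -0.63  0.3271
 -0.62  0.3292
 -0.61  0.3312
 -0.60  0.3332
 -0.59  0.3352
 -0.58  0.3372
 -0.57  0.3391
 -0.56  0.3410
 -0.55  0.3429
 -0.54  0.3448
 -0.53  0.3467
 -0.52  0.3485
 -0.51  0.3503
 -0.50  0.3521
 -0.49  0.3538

σ√T = 0.15 × 1.0000 = 0.1500
d₁ = [ln(100/120) + (0.081 + 0.15²/2)·1] / 0.1500 = [-0.1823 + 0.0922] / 0.1500 = -0.6005 ≈ -0.60
√T = √1 = 1.0000
φ(d₁) = φ(-0.60) = 0.3332
vega = S·φ(d₁)·√T = 100·0.3332·1.0000 = 33.3200

33.32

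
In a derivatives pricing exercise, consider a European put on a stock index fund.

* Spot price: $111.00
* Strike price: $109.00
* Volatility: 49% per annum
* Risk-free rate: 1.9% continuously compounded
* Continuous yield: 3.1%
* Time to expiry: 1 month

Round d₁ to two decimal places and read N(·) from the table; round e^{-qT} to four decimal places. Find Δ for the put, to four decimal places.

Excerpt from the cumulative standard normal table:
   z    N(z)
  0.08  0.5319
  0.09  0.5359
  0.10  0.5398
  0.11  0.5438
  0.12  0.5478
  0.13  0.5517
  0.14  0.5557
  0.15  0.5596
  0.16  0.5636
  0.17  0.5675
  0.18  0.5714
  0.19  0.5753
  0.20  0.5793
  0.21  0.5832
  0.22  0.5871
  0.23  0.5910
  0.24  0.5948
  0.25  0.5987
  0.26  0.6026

-0.4236

T = 0.08333;  σ√T = 0.1415
d₁ = [ln(111/109) + (0.019 − 0.031 + ½·0.49²)·0.08333] / (σ√T) = (0.0182 + 0.0090) / 0.1415 = 0.1922 → 0.19
N(d₁) = N(0.19) = 0.5753
Δ_put = exp(−qT)·(N(d₁) − 1) = 0.9974·(0.5753 − 1) = -0.4236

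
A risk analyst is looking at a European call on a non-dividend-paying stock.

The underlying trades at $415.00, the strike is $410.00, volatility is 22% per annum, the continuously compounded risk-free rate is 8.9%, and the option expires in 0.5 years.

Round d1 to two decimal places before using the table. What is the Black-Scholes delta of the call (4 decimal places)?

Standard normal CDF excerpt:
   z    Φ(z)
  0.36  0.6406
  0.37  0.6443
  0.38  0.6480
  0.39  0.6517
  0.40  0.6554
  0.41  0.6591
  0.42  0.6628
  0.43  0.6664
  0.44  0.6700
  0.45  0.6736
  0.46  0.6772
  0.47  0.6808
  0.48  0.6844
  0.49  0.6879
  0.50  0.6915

σ√T = 0.22·√0.5 = 0.1556
d₁ = [ln(415/410) + (0.089 + ½·0.22²)·0.5] / (σ√T) = (0.0121 + 0.0566) / 0.1556 = 0.4418 ≈ 0.44
N(d₁) = N(0.44) = 0.6700
Δ_call = N(d₁) = 0.6700

0.6700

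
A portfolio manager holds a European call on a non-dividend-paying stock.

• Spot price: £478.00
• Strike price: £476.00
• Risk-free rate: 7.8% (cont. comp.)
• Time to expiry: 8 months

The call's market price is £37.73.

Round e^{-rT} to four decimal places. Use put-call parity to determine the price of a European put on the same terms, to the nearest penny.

£11.60

e^(−rT) = e^(−0.078·0.6667) = 0.9493
Put-call parity: C − P = S − K·e^(−rT) = 478 − 476·0.9493 = 478 − 451.8668 = 26.1332
P = C − (C − P) = 37.73 − (26.1332) = 11.5968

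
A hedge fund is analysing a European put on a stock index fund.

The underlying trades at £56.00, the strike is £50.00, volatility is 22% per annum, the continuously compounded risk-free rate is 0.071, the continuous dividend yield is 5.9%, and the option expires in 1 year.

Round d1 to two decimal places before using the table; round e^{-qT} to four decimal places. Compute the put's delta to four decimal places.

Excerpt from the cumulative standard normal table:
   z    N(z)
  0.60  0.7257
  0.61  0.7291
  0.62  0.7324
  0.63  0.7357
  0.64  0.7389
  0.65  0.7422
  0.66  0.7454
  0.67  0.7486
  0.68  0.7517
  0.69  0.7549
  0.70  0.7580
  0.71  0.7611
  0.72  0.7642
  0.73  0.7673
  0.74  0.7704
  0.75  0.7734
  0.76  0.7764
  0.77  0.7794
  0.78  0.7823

-0.2341

T = 1;  σ√T = 0.2200
d₁ = [ln(56/50) + (0.071 − 0.059 + ½·0.22²)·1] / (σ√T) = (0.1133 + 0.0362) / 0.2200 = 0.6797 ⇒ 0.68
N(d₁) = N(0.68) = 0.7517
Δ_put = e^(−qT)·(N(d₁) − 1) = 0.9427·(0.7517 − 1) = -0.2341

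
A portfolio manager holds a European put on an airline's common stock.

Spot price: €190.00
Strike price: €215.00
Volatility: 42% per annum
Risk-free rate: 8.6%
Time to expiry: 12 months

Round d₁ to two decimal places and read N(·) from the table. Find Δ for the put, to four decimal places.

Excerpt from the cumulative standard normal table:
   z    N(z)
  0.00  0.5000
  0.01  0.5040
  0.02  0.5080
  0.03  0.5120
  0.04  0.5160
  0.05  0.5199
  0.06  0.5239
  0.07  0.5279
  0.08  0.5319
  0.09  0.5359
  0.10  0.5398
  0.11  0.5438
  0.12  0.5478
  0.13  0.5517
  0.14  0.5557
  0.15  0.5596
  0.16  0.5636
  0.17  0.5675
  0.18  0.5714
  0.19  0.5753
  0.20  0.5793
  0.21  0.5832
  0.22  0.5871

-0.4522

σ√T = 0.42 × 1.0000 = 0.4200
d₁ = [ln(190/215) + (0.086 + 0.42²/2)·1] / 0.4200 = [-0.1236 + 0.1742] / 0.4200 = 0.1204 ⇒ 0.12
N(d₁) = N(0.12) = 0.5478
Δ_put = N(d₁) − 1 = 0.5478 − 1 = -0.4522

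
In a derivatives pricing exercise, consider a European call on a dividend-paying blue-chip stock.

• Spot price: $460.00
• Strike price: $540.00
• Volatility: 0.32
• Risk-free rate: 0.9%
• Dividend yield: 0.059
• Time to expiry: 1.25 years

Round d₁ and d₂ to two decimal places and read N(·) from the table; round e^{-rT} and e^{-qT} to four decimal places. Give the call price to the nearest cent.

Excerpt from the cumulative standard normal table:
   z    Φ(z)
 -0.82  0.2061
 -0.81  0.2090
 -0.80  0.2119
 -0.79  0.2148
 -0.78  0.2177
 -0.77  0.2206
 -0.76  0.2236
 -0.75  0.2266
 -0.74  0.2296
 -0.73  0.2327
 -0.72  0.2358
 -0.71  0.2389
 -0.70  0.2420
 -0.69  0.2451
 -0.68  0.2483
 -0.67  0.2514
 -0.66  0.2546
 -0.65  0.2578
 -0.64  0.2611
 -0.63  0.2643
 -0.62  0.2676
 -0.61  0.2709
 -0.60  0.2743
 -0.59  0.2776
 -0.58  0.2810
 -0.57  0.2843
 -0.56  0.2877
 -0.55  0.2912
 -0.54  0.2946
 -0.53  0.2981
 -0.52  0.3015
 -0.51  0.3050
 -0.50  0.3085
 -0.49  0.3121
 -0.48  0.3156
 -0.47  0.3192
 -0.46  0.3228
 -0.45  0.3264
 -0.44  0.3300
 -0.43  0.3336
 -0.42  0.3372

$27.86

σ√T = 0.32 × 1.1180 = 0.3578
d₁ = [ln(460/540) + (0.009 − 0.059 + ½·0.32²)·1.25] / (σ√T) = (-0.1603 + 0.0015) / 0.3578 = -0.4440 → -0.44
d₂ = -0.4440 − 0.3578 = -0.8017 → -0.80
exp(−qT) = exp(−0.059·1.25) = 0.9289;  exp(−rT) = exp(−0.009·1.25) = 0.9888
C = 460·0.9289·N(-0.44) − 540·0.9888·N(-0.80) = 460·0.9289·0.3300 − 540·0.9888·0.2119 = 141.0070 − 113.1444 = 27.8626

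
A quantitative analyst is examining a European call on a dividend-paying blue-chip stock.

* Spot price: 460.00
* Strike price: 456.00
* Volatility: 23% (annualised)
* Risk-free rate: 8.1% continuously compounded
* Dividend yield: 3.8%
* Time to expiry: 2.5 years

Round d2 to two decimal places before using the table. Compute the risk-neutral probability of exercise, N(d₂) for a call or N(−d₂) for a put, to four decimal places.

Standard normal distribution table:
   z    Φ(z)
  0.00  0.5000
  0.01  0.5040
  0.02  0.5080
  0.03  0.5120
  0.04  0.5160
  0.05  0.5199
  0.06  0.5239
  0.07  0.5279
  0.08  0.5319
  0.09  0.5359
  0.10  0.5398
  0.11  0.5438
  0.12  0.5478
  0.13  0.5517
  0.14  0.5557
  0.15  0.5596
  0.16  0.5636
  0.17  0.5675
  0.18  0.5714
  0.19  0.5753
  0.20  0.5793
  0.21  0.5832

0.5557

σ√T = 0.23·√2.5 = 0.3637
ln(S/K) + (r − q + σ²/2)T = ln(460/456) + (0.081 − 0.038 + 0.23²/2)·2.5 = 0.0087 + 0.1736 = 0.1824
d₁ = 0.1824 / 0.3637 = 0.5015 which rounds to 0.50
d₂ = d₁ − σ√T = 0.5015 − 0.3637 = 0.1378 which rounds to 0.14
Pr(exercise) under Q = N(d₂) = 0.5557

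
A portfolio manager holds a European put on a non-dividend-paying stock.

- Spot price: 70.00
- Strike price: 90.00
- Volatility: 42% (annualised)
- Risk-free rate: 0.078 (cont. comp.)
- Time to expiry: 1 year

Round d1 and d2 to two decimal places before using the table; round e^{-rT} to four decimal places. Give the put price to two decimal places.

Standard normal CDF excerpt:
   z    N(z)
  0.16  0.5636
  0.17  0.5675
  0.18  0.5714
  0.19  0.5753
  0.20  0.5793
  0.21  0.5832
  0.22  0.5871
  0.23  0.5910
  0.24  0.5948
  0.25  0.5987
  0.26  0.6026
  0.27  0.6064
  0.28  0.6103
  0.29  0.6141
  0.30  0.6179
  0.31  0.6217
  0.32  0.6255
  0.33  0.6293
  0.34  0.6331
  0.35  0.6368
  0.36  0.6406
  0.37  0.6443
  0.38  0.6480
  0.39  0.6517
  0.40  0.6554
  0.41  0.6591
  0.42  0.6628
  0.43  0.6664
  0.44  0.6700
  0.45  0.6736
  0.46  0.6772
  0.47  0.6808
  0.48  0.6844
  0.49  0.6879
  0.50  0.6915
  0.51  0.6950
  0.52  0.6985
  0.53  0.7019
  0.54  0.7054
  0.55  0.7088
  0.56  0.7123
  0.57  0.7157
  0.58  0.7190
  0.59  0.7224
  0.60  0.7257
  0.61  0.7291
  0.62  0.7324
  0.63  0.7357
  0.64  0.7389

20.42

σ√T = 0.42 × 1.0000 = 0.4200
d₁ = [ln(70/90) + (0.078 + 0.42²/2)·1] / 0.4200 = [-0.2513 + 0.1662] / 0.4200 = -0.2027 ⇒ -0.20
d₂ = d₁ − σ√T = -0.2027 − 0.4200 = -0.6227 ⇒ -0.62
exp(−rT) = exp(−0.078·1) = 0.9250
N(−d₂) = N(0.62) = 0.7324;  N(−d₁) = N(0.20) = 0.5793
P = 90·0.9250·0.7324 − 70·0.5793 = 60.9723 − 40.5510 = 20.4213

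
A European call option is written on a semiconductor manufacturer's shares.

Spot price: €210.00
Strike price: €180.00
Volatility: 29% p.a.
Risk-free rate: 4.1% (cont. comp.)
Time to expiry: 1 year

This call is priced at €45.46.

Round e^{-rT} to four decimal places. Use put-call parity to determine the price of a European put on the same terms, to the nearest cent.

e^(−rT) = e^(−0.041·1) = 0.9598
Put-call parity: C − P = S − K·e^(−rT) = 210 − 180·0.9598 = 210 − 172.7640 = 37.2360
P = C − (C − P) = 45.46 − (37.2360) = 8.2240

€8.22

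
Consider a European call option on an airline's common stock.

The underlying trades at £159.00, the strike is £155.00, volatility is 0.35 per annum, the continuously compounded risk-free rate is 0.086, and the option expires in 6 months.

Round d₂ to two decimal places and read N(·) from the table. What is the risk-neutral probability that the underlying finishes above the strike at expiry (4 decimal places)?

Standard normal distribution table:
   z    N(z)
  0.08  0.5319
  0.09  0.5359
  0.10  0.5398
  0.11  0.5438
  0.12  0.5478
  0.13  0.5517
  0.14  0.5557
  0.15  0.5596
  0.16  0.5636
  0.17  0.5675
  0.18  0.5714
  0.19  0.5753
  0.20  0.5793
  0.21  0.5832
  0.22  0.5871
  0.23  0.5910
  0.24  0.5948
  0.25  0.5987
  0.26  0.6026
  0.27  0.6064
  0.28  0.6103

0.5596

T = 0.5;  σ√T = 0.2475
ln(S/K) + (r + σ²/2)T = ln(159/155) + (0.086 + 0.35²/2)·0.5 = 0.0255 + 0.0736 = 0.0991
d₁ = 0.0991 / 0.2475 = 0.4004 → 0.40
d₂ = d₁ − σ√T = 0.4004 − 0.2475 = 0.1530 → 0.15
Risk-neutral Pr[S_T > K] = N(d₂) = N(0.15) = 0.5596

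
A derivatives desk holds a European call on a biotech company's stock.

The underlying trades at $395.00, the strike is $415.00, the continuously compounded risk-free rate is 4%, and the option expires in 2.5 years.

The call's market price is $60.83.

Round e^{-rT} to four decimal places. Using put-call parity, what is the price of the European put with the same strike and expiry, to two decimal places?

e^(−rT) = e^(−0.04·2.5) = 0.9048
Put-call parity: C − P = S − K·e^(−rT) = 395 − 415·0.9048 = 395 − 375.4920 = 19.5080
P = C − (C − P) = 60.83 − (19.5080) = 41.3220

$41.32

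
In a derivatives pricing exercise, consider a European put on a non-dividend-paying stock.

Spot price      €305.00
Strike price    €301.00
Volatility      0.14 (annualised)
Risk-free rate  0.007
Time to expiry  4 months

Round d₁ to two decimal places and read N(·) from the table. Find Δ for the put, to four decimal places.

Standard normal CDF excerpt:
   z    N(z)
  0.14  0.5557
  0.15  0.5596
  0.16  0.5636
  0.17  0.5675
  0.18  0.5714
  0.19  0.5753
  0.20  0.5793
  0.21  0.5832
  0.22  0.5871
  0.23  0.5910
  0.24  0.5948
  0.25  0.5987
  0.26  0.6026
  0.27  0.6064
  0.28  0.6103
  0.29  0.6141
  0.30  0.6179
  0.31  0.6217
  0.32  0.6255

-0.4090

T = 0.3333;  σ√T = 0.0808
d₁ = [ln(305/301) + (0.007 + 0.14²/2)·0.3333] / 0.0808 = [0.0132 + 0.0056] / 0.0808 = 0.2326 ≈ 0.23
N(d₁) = N(0.23) = 0.5910
Δ_put = N(d₁) − 1 = 0.5910 − 1 = -0.4090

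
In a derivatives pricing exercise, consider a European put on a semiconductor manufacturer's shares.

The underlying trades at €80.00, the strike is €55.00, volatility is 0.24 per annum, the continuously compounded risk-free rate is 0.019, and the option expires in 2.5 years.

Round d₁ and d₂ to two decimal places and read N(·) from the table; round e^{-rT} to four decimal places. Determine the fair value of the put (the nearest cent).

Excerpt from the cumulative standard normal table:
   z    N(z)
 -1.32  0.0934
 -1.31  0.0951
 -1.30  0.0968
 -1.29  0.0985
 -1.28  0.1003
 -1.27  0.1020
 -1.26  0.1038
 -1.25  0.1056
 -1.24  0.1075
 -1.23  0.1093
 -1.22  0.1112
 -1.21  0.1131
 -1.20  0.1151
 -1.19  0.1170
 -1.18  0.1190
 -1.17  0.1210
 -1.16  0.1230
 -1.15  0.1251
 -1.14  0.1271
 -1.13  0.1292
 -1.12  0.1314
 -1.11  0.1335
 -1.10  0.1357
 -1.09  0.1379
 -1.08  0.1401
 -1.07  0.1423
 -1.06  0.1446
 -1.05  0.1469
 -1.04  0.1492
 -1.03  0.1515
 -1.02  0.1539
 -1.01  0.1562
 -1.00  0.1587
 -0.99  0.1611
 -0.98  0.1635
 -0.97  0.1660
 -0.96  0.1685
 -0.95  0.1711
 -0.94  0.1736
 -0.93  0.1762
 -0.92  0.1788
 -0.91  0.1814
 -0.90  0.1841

σ√T = 0.24·√2.5 = 0.3795
d₁ = [ln(80/55) + (0.019 + 0.24²/2)·2.5] / 0.3795 = [0.3747 + 0.1195] / 0.3795 = 1.3023 → 1.30
d₂ = d₁ − σ√T = 1.3023 − 0.3795 = 0.9228 → 0.92
exp(−rT) = exp(−0.019·2.5) = 0.9536
N(−d₂) = N(-0.92) = 0.1788;  N(−d₁) = N(-1.30) = 0.0968
P = 55·0.9536·0.1788 − 80·0.0968 = 9.3777 − 7.7440 = 1.6337

€1.63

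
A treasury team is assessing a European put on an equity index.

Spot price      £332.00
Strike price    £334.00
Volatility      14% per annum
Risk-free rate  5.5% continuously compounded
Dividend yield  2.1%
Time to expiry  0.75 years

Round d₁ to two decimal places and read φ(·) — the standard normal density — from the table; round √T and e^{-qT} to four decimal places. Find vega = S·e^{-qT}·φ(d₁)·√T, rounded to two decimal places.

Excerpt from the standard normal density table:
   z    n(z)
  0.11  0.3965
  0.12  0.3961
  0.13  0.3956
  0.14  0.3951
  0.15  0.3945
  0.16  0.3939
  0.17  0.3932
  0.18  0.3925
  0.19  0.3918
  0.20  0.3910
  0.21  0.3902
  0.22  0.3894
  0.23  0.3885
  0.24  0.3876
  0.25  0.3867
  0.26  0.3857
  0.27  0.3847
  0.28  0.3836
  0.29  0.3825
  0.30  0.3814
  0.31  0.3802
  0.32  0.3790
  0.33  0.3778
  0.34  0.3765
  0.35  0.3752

σ√T = 0.14 × 0.8660 = 0.1212
ln(S/K) + (r − q + σ²/2)T = ln(332/334) + (0.055 − 0.021 + 0.14²/2)·0.75 = -0.0060 + 0.0329 = 0.0268
d₁ = 0.0268 / 0.1212 = 0.2214 → 0.22
√T = √0.75 = 0.8660
φ(d₁) = φ(0.22) = 0.3894
e^(−qT) = e^(−0.021·0.75) = 0.9844
vega = S·e^(−qT)·φ(d₁)·√T = 332·0.9844·0.3894·0.8660 = 110.2106
(Vega is the same for a European call and put with the same parameters.)

110.21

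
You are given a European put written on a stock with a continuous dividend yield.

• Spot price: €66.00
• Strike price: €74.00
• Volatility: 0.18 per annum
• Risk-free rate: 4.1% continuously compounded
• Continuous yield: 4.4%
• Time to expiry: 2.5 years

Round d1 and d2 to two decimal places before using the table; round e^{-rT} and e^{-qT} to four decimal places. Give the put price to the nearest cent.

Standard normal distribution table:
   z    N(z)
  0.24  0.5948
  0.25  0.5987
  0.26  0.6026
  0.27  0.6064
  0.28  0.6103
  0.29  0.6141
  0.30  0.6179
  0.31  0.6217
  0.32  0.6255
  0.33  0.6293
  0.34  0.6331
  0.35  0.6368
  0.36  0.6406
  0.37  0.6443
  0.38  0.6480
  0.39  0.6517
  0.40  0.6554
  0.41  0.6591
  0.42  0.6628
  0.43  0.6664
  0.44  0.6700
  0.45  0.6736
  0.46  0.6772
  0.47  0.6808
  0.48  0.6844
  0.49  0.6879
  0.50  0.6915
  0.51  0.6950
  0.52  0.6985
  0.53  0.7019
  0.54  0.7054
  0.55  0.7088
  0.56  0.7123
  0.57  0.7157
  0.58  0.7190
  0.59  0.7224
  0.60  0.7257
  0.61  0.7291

σ√T = 0.18·√2.5 = 0.2846
ln(S/K) + (r − q + σ²/2)T = ln(66/74) + (0.041 − 0.044 + 0.18²/2)·2.5 = -0.1144 + 0.0330 = -0.0814
d₁ = -0.0814 / 0.2846 = -0.2860 which rounds to -0.29
d₂ = d₁ − σ√T = -0.2860 − 0.2846 = -0.5707 which rounds to -0.57
exp(−qT) = exp(−0.044·2.5) = 0.8958;  exp(−rT) = exp(−0.041·2.5) = 0.9026
P = 74·0.9026·N(0.57) − 66·0.8958·N(0.29) = 74·0.9026·0.7157 − 66·0.8958·0.6141 = 47.8033 − 36.3073 = 11.4960

€11.50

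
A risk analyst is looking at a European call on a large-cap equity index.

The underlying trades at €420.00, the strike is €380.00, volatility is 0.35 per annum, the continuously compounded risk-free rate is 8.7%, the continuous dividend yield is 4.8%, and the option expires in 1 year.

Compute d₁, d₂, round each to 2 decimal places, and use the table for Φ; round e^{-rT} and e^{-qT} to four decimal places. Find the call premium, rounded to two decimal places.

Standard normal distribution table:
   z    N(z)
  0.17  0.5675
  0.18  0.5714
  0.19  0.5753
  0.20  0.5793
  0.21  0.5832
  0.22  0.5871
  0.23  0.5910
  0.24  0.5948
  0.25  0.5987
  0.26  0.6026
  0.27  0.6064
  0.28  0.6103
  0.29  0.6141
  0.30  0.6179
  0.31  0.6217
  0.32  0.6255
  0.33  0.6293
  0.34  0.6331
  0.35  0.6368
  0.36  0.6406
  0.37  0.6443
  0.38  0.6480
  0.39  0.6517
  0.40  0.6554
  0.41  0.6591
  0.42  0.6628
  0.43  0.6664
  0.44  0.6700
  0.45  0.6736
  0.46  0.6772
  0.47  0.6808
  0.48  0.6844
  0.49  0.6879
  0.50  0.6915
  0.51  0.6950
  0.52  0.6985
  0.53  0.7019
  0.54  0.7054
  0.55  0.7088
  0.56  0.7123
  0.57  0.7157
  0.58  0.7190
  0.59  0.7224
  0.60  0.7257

σ√T = 0.35·√1 = 0.3500
d₁ = [ln(420/380) + (0.087 − 0.048 + 0.35²/2)·1] / 0.3500 = [0.1001 + 0.1002] / 0.3500 = 0.5724 ≈ 0.57
d₂ = d₁ − σ√T = 0.5724 − 0.3500 = 0.2224 ≈ 0.22
exp(−qT) = exp(−0.048·1) = 0.9531;  exp(−rT) = exp(−0.087·1) = 0.9167
N(d₁) = N(0.57) = 0.7157;  N(d₂) = N(0.22) = 0.5871
C = 420·0.9531·0.7157 − 380·0.9167·0.5871 = 286.4961 − 204.5139 = 81.9822

€81.98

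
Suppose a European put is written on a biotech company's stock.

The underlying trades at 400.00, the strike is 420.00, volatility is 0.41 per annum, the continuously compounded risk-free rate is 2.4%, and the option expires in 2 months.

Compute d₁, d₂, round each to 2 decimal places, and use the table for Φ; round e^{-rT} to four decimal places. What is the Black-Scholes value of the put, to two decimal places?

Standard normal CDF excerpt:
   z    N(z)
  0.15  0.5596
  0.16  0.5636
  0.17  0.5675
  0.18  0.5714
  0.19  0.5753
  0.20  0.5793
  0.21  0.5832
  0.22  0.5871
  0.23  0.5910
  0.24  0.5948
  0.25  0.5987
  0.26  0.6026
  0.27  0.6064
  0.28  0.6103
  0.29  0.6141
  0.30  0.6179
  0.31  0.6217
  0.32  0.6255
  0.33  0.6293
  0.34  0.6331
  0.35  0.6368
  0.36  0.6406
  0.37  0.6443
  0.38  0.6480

σ√T = 0.41·√0.1667 = 0.1674
d₁ = [ln(400/420) + (0.024 + ½·0.41²)·0.1667] / (σ√T) = (-0.0488 + 0.0180) / 0.1674 = -0.1839 which rounds to -0.18
d₂ = -0.1839 − 0.1674 = -0.3513 which rounds to -0.35
exp(−rT) = exp(−0.024·0.1667) = 0.9960
N(−d₂) = N(0.35) = 0.6368;  N(−d₁) = N(0.18) = 0.5714
P = 420·0.9960·0.6368 − 400·0.5714 = 266.3862 − 228.5600 = 37.8262

37.83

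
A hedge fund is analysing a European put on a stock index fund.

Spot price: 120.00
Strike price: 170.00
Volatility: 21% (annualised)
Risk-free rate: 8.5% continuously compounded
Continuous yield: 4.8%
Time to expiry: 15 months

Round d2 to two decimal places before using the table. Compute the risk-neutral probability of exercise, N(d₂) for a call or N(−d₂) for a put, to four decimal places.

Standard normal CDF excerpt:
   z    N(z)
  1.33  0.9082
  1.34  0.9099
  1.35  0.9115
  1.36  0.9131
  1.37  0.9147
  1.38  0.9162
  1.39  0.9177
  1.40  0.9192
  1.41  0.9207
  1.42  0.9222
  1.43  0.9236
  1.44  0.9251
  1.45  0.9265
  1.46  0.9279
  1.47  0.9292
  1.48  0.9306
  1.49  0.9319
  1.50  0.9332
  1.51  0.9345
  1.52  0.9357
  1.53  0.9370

0.9192

σ√T = 0.21·√1.25 = 0.2348
d₁ = [ln(120/170) + (0.085 − 0.048 + 0.21²/2)·1.25] / 0.2348 = [-0.3483 + 0.0738] / 0.2348 = -1.1691 → -1.17
d₂ = d₁ − σ√T = -1.1691 − 0.2348 = -1.4039 → -1.40
Risk-neutral Pr[S_T < K] = N(−d₂) = N(1.40) = 0.9192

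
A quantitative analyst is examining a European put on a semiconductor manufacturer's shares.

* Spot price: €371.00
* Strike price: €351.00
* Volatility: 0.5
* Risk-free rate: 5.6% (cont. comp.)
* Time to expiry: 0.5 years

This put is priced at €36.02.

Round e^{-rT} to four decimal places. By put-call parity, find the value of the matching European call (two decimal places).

€65.71

e^(−rT) = e^(−0.056·0.5) = 0.9724
Put-call parity: C − P = S − K·e^(−rT) = 371 − 351·0.9724 = 371 − 341.3124 = 29.6876
C = P + (C − P) = 36.02 + (29.6876) = 65.7076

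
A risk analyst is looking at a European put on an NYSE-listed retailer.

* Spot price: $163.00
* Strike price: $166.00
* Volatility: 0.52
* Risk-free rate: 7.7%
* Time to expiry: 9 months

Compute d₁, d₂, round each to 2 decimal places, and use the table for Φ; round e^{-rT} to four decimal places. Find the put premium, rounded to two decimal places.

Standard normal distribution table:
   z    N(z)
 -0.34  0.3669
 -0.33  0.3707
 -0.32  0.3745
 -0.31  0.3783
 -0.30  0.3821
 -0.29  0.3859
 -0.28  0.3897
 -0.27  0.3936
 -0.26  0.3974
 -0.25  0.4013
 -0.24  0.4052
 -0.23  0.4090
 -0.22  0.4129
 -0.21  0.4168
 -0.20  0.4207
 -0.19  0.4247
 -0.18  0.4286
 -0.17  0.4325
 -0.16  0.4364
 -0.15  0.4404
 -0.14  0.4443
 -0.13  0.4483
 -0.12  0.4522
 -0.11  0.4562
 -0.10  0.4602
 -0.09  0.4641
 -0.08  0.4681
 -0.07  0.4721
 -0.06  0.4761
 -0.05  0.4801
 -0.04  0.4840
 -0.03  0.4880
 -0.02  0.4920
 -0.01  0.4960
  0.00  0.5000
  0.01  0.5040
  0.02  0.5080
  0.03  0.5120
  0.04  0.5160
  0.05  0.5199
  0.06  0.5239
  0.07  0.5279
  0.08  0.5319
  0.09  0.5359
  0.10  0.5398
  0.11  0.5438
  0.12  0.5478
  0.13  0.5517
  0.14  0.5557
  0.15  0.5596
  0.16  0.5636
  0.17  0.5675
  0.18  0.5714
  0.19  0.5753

$25.41

σ√T = 0.52 × 0.8660 = 0.4503
ln(S/K) + (r + σ²/2)T = ln(163/166) + (0.077 + 0.52²/2)·0.75 = -0.0182 + 0.1592 = 0.1409
d₁ = 0.1409 / 0.4503 = 0.3129 ⇒ 0.31
d₂ = d₁ − σ√T = 0.3129 − 0.4503 = -0.1374 ⇒ -0.14
exp(−rT) = exp(−0.077·0.75) = 0.9439
N(−d₂) = N(0.14) = 0.5557;  N(−d₁) = N(-0.31) = 0.3783
P = 166·0.9439·0.5557 − 163·0.3783 = 87.0712 − 61.6629 = 25.4083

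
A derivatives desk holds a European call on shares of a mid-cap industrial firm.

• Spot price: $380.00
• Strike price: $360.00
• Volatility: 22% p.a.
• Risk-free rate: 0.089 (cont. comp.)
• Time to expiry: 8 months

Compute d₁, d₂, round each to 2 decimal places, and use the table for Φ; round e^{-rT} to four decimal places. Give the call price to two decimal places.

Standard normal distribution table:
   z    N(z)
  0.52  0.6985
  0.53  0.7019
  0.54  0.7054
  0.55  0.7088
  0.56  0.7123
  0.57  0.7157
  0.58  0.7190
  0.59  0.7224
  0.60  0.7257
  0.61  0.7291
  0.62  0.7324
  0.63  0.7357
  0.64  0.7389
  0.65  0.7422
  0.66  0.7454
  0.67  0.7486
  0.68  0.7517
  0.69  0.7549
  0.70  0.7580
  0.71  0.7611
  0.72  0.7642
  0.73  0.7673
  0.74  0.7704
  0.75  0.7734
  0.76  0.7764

σ√T = 0.22·√0.6667 = 0.1796
d₁ = [ln(380/360) + (0.089 + 0.22²/2)·0.6667] / 0.1796 = [0.0541 + 0.0755] / 0.1796 = 0.7211 which rounds to 0.72
d₂ = d₁ − σ√T = 0.7211 − 0.1796 = 0.5415 which rounds to 0.54
e^(−rT) = e^(−0.089·0.6667) = 0.9424
N(d₁) = N(0.72) = 0.7642;  N(d₂) = N(0.54) = 0.7054
C = 380·0.7642 − 360·0.9424·0.7054 = 290.3960 − 239.3168 = 51.0792

$51.08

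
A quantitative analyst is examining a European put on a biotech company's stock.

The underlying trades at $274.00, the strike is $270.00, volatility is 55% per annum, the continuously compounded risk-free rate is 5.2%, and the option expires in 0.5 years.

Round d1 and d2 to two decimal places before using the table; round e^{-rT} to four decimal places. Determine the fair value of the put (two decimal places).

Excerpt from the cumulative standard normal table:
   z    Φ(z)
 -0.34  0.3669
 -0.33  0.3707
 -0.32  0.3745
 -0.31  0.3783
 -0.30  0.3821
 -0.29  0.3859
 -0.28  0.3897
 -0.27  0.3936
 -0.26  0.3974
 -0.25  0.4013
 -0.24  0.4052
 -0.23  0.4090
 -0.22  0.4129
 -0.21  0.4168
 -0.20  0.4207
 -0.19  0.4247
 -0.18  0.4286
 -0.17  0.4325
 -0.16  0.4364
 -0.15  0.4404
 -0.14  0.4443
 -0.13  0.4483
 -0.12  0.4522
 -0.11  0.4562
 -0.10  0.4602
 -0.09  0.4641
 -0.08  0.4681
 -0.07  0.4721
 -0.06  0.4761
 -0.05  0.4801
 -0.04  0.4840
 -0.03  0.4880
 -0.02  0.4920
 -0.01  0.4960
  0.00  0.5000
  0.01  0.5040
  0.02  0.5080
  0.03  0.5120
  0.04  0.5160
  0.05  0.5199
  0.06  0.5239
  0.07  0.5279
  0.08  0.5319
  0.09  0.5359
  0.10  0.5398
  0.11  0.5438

σ√T = 0.55·√0.5 = 0.3889
d₁ = [ln(274/270) + (0.052 + ½·0.55²)·0.5] / (σ√T) = (0.0147 + 0.1016) / 0.3889 = 0.2991 ≈ 0.30
d₂ = 0.2991 − 0.3889 = -0.0898 ≈ -0.09
e^(−rT) = e^(−0.052·0.5) = 0.9743
P = 270·0.9743·N(0.09) − 274·N(-0.30) = 270·0.9743·0.5359 − 274·0.3821 = 140.9744 − 104.6954 = 36.2790

$36.28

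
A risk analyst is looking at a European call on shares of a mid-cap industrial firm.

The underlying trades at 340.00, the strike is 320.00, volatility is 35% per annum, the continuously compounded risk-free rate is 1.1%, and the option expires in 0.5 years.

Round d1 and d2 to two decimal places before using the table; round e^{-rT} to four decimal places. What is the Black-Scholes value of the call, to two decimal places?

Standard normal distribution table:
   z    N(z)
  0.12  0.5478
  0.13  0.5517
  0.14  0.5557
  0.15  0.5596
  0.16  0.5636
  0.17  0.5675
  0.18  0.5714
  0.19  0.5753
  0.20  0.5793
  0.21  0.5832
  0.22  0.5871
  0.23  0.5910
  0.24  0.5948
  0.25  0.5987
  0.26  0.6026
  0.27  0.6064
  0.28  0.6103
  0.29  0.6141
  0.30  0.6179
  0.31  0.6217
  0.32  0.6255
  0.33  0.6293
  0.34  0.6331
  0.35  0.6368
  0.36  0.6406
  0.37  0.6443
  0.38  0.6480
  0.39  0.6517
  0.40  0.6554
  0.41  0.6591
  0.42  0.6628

44.73

σ√T = 0.35·√0.5 = 0.2475
d₁ = [ln(340/320) + (0.011 + ½·0.35²)·0.5] / (σ√T) = (0.0606 + 0.0361) / 0.2475 = 0.3909 ≈ 0.39
d₂ = 0.3909 − 0.2475 = 0.1434 ≈ 0.14
exp(−rT) = exp(−0.011·0.5) = 0.9945
N(d₁) = N(0.39) = 0.6517;  N(d₂) = N(0.14) = 0.5557
C = 340·0.6517 − 320·0.9945·0.5557 = 221.5780 − 176.8460 = 44.7320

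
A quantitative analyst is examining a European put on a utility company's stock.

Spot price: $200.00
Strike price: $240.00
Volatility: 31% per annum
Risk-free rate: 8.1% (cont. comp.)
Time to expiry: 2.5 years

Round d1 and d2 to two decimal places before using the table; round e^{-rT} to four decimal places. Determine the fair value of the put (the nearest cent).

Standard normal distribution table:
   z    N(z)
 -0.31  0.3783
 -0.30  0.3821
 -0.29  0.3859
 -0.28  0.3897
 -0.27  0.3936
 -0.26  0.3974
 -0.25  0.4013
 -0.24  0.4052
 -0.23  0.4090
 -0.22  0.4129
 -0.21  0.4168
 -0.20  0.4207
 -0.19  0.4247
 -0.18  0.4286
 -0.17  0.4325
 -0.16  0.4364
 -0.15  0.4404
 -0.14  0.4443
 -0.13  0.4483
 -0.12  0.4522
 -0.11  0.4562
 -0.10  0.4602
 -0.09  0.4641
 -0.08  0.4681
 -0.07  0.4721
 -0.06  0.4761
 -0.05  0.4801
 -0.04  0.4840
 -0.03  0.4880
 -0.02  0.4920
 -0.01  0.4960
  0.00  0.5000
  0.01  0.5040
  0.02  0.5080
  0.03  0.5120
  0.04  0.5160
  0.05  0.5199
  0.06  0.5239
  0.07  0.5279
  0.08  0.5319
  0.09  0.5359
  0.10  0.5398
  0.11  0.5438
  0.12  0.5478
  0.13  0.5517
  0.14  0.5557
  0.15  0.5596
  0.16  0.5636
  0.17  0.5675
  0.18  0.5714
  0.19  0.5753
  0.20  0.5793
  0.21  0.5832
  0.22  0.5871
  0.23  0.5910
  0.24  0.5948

σ√T = 0.31·√2.5 = 0.4902
d₁ = [ln(200/240) + (0.081 + 0.31²/2)·2.5] / 0.4902 = [-0.1823 + 0.3226] / 0.4902 = 0.2862 ⇒ 0.29
d₂ = d₁ − σ√T = 0.2862 − 0.4902 = -0.2039 ⇒ -0.20
e^(−rT) = e^(−0.081·2.5) = 0.8167
N(−d₂) = N(0.20) = 0.5793;  N(−d₁) = N(-0.29) = 0.3859
P = 240·0.8167·0.5793 − 200·0.3859 = 113.5474 − 77.1800 = 36.3674

$36.37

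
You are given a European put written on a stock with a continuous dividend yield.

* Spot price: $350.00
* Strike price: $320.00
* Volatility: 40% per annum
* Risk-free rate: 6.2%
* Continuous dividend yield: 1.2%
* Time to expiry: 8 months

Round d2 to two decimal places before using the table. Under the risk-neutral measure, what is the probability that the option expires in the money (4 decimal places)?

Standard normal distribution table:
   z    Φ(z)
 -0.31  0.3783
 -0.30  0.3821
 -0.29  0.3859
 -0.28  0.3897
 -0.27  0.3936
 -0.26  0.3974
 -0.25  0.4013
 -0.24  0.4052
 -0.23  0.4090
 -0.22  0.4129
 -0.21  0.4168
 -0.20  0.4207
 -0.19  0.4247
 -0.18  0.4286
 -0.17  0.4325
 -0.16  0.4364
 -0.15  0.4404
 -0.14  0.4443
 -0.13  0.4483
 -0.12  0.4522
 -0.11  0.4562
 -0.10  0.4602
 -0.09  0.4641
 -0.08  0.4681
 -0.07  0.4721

T = 0.6667;  σ√T = 0.3266
d₁ = [ln(350/320) + (0.062 − 0.012 + ½·0.4²)·0.6667] / (σ√T) = (0.0896 + 0.0867) / 0.3266 = 0.5397 → 0.54
d₂ = 0.5397 − 0.3266 = 0.2131 → 0.21
Risk-neutral Pr[S_T < K] = N(−d₂) = N(-0.21) = 0.4168

0.4168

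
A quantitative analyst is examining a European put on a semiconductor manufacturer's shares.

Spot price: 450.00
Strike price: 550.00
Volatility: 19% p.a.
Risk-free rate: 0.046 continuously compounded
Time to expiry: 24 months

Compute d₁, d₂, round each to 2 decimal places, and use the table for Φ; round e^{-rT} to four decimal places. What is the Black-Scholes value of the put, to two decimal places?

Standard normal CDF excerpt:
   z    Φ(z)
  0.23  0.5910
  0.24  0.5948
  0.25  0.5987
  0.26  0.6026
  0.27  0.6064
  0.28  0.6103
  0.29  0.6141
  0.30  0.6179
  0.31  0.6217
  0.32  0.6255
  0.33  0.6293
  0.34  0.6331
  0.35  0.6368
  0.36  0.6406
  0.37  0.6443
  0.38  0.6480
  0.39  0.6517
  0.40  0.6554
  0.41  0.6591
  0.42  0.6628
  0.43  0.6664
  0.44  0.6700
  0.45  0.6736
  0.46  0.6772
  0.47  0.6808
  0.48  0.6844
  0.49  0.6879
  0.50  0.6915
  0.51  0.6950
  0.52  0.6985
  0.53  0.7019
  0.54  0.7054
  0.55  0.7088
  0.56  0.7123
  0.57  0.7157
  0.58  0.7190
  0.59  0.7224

T = 2;  σ√T = 0.2687
d₁ = [ln(450/550) + (0.046 + 0.19²/2)·2] / 0.2687 = [-0.2007 + 0.1281] / 0.2687 = -0.2701 ⇒ -0.27
d₂ = d₁ − σ√T = -0.2701 − 0.2687 = -0.5388 ⇒ -0.54
exp(−rT) = exp(−0.046·2) = 0.9121
N(−d₂) = N(0.54) = 0.7054;  N(−d₁) = N(0.27) = 0.6064
P = 550·0.9121·0.7054 − 450·0.6064 = 353.8674 − 272.8800 = 80.9874

80.99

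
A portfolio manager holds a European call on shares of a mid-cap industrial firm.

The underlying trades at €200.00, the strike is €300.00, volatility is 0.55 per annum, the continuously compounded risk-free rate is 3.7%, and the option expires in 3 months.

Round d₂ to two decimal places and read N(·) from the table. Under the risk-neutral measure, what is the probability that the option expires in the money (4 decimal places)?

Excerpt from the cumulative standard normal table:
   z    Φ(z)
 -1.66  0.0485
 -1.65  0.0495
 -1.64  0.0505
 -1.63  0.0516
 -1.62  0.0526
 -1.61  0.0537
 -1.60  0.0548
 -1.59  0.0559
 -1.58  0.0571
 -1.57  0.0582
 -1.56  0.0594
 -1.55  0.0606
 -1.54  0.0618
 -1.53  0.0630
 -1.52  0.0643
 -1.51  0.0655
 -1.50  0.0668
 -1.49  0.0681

σ√T = 0.55 × 0.5000 = 0.2750
d₁ = [ln(200/300) + (0.037 + ½·0.55²)·0.25] / (σ√T) = (-0.4055 + 0.0471) / 0.2750 = -1.3033 which rounds to -1.30
d₂ = -1.3033 − 0.2750 = -1.5783 which rounds to -1.58
Pr(exercise) under Q = N(d₂) = 0.0571

0.0571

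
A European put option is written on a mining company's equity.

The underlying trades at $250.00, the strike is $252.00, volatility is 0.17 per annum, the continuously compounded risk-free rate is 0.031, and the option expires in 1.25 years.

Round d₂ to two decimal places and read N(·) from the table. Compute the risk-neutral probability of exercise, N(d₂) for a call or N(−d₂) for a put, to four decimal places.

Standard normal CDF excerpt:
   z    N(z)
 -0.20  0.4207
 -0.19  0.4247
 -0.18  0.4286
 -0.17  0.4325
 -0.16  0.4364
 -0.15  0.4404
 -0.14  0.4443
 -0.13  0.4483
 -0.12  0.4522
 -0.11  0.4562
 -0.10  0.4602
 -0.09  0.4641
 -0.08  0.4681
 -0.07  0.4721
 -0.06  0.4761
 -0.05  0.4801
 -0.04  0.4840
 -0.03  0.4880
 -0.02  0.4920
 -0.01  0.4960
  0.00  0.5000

σ√T = 0.17 × 1.1180 = 0.1901
d₁ = [ln(250/252) + (0.031 + 0.17²/2)·1.25] / 0.1901 = [-0.0080 + 0.0568] / 0.1901 = 0.2570 ≈ 0.26
d₂ = d₁ − σ√T = 0.2570 − 0.1901 = 0.0669 ≈ 0.07
Risk-neutral Pr[S_T < K] = N(−d₂) = N(-0.07) = 0.4721

0.4721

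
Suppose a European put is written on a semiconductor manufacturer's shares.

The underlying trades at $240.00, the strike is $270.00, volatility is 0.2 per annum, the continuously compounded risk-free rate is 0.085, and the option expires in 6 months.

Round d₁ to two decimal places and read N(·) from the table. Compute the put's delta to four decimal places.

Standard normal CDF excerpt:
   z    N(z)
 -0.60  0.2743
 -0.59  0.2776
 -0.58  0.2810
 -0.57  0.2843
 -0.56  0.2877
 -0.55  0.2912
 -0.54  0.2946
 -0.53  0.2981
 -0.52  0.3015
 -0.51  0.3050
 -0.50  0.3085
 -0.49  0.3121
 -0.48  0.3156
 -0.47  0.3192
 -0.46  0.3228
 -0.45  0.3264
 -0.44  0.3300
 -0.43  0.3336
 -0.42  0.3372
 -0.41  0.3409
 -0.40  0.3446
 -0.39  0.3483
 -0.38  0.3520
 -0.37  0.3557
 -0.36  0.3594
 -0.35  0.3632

-0.6772

σ√T = 0.2 × 0.7071 = 0.1414
d₁ = [ln(240/270) + (0.085 + 0.2²/2)·0.5] / 0.1414 = [-0.1178 + 0.0525] / 0.1414 = -0.4616 → -0.46
N(d₁) = N(-0.46) = 0.3228
Δ_put = N(d₁) − 1 = 0.3228 − 1 = -0.6772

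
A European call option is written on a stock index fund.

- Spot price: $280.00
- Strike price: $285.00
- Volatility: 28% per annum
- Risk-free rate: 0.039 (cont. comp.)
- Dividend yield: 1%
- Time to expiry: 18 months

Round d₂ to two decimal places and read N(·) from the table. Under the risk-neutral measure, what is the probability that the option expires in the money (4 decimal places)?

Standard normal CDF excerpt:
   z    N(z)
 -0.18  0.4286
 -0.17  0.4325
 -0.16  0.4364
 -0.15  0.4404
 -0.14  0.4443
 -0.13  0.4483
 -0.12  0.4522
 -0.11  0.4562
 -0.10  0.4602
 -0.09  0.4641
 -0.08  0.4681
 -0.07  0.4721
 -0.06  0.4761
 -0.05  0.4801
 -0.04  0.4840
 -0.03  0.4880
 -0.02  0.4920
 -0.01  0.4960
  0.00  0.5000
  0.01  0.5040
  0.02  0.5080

0.4602

σ√T = 0.28·√1.5 = 0.3429
ln(S/K) + (r − q + σ²/2)T = ln(280/285) + (0.039 − 0.01 + 0.28²/2)·1.5 = -0.0177 + 0.1023 = 0.0846
d₁ = 0.0846 / 0.3429 = 0.2467 → 0.25
d₂ = d₁ − σ√T = 0.2467 − 0.3429 = -0.0962 → -0.10
Pr(exercise) under Q = N(d₂) = 0.4602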